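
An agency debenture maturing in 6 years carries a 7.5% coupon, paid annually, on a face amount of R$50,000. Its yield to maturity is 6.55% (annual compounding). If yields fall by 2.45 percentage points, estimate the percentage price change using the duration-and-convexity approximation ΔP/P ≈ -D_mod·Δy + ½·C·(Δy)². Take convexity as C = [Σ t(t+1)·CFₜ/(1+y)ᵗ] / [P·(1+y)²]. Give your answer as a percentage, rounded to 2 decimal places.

With y = 0.0655:
  t   CF        PV=CF/(1+0.0655)^t    t·PV        t(t+1)·PV
  1     3,750.00     3,519.4744     3,519.4744       7,038.9489
  2     3,750.00     3,303.1201     6,606.2401      19,818.7204
  3     3,750.00     3,100.0658     9,300.1973      37,200.7891
  4     3,750.00     2,909.4939    11,637.9756      58,189.8781
  5     3,750.00     2,730.6372    13,653.1858      81,919.1151
  6    53,750.00    36,733.1138   220,398.6828   1,542,790.7797
  Σ                 52,295.9051   265,115.7561   1,746,958.2311
P = 52,295.9051; D_Mac = 5.06953 yrs; D_mod = 4.75789 yrs; C = 29.42442.
Duration effect: -4.75789 × (-0.0245) = +0.116568
Convexity effect: 0.5 × 29.42442 × (-0.0245)² = +0.0088310
ΔP/P ≈ +0.116568 + 0.0088310 = +0.125399 = +12.5399%.

+12.54%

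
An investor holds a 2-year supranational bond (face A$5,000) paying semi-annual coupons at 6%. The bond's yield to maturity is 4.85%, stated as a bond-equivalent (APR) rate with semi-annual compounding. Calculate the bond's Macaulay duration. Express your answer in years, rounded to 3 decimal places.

1.915 years

Periodic yield y = 0.02425. Discount each cash flow and weight by its period:
  t   CF        PV=CF/(1+0.02425)^t    t·PV
  1       150.00       146.4486       146.4486
  2       150.00       142.9813       285.9626
  3       150.00       139.5961       418.7884
  4     5,150.00     4,679.3264    18,717.3055
  Σ                  5,108.3524    19,568.5052
Price P = Σ PV = 5,108.3524.
Macaulay duration = Σ(t·PV) / P = 19,568.5052 / 5,108.3524 = 3.83069 half-year periods.
In years: 3.83069 / 2 = 1.91534 years.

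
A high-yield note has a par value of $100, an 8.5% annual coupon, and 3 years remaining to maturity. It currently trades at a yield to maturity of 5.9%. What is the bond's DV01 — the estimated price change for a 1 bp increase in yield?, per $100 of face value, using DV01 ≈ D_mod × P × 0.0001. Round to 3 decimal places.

$0.028

Periodic yield y = 0.059.
  t   CF        PV=CF/(1+0.059)^t    t·PV
  1         8.50         8.0264         8.0264
  2         8.50         7.5793        15.1585
  3       108.50        91.3570       274.0710
  Σ                    106.9627       297.2560
P = 106.9627; D_Mac = 2.77906 yrs; D_mod = 2.62423 yrs.
DV01 ≈ 2.62423 × 106.9627 × 0.0001 = 0.028069.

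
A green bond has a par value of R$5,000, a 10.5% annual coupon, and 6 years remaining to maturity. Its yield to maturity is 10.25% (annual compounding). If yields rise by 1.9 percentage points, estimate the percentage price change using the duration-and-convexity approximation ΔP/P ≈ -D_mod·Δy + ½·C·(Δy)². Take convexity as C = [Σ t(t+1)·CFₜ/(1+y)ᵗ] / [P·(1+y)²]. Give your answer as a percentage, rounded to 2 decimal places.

With y = 0.1025:
  t   CF        PV=CF/(1+0.1025)^t    t·PV        t(t+1)·PV
  1       525.00       476.1905       476.1905         952.3810
  2       525.00       431.9188       863.8376       2,591.5128
  3       525.00       391.7631     1,175.2892       4,701.1570
  4       525.00       355.3407     1,421.3627       7,106.8133
  5       525.00       322.3045     1,611.5223       9,669.1337
  6     5,525.00     3,076.5267    18,459.1604     129,214.1229
  Σ                  5,054.0442    24,007.3627     154,235.1207
P = 5,054.0442; D_Mac = 4.75013 yrs; D_mod = 4.30851 yrs; C = 25.10655.
Duration effect: -4.30851 × (+0.019) = -0.081862
Convexity effect: 0.5 × 25.10655 × (0.019)² = +0.0045317
ΔP/P ≈ -0.081862 + 0.0045317 = -0.077330 = -7.7330%.

-7.73%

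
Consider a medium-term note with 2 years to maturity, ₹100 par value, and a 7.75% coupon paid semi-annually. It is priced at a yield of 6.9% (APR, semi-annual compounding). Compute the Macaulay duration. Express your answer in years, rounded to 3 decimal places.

Periodic yield y = 0.0345. Discount each cash flow and weight by its period:
  t   CF        PV=CF/(1+0.0345)^t    t·PV
  1        3.875         3.7458         3.7458
  2        3.875         3.6209         7.2417
  3        3.875         3.5001        10.5003
  4      103.875        90.6962       362.7848
  Σ                    101.5629       384.2725
Price P = Σ PV = 101.5629.
Macaulay duration = Σ(t·PV) / P = 384.2725 / 101.5629 = 3.78359 half-year periods.
In years: 3.78359 / 2 = 1.89180 years.

1.892 years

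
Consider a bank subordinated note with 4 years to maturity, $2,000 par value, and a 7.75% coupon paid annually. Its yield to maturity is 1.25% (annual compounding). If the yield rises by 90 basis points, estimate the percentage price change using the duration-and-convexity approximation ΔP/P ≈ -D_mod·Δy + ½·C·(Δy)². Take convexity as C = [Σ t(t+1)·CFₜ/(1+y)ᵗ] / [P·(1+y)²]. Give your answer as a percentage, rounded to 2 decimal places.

With y = 0.0125:
  t   CF        PV=CF/(1+0.0125)^t    t·PV        t(t+1)·PV
  1       155.00       153.0864       153.0864         306.1728
  2       155.00       151.1965       302.3929         907.1788
  3       155.00       149.3298       447.9895       1,791.9581
  4     2,155.00     2,050.5348     8,202.1393      41,010.6963
  Σ                  2,504.1475     9,105.6081      44,016.0060
P = 2,504.1475; D_Mac = 3.63621 yrs; D_mod = 3.59132 yrs; C = 17.14591.
Duration effect: -3.59132 × (+0.009) = -0.032322
Convexity effect: 0.5 × 17.14591 × (0.009)² = +0.0006944
ΔP/P ≈ -0.032322 + 0.0006944 = -0.031627 = -3.1627%.

-3.16%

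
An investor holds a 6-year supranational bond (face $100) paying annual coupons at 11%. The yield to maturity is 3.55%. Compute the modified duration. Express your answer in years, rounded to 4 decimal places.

Periodic yield y = 0.0355. First find Macaulay duration:
  t   CF        PV=CF/(1+0.0355)^t    t·PV
  1        11.00        10.6229        10.6229
  2        11.00        10.2587        20.5174
  3        11.00         9.9070        29.7210
  4        11.00         9.5674        38.2695
  5        11.00         9.2394        46.1968
  6       111.00        90.0373       540.2237
  Σ                    139.6326       685.5513
P = 139.6326; Macaulay duration = 685.5513 / 139.6326 = 4.90968 years.
Modified duration = D_Mac / (1 + y) = 4.90968 / 1.0355 = 4.74136 years.

4.7414 years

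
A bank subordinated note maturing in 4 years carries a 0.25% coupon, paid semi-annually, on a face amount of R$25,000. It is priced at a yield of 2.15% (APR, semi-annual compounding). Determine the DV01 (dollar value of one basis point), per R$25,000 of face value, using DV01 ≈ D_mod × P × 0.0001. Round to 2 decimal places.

R$9.13

Periodic yield y = 0.01075.
  t   CF        PV=CF/(1+0.01075)^t    t·PV
  1        31.25        30.9176        30.9176
  2        31.25        30.5888        61.1776
  3        31.25        30.2635        90.7904
  4        31.25        29.9416       119.7664
  5        31.25        29.6232       148.1158
  6        31.25        29.3081       175.8485
  7        31.25        28.9964       202.9747
  8    25,031.25    22,979.0747   183,832.5979
  Σ                 23,188.7139   184,662.1890
P = 23,188.7139; D_Mac = 7.96345 half-year periods = 3.98173 yrs; D_mod = 3.93938 yrs.
DV01 ≈ 3.93938 × 23,188.7139 × 0.0001 = 9.134909.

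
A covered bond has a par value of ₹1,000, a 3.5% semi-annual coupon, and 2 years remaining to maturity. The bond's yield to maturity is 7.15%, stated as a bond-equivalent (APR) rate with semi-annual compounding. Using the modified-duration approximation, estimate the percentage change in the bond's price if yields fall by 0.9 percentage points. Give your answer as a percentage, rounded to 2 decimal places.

Periodic yield y = 0.03575. Modified duration first:
  t   CF        PV=CF/(1+0.03575)^t    t·PV
  1        17.50        16.8960        16.8960
  2        17.50        16.3128        32.6256
  3        17.50        15.7497        47.2492
  4     1,017.50       884.1270     3,536.5080
  Σ                    933.0855     3,633.2787
P = 933.0855; D_Mac = 3.89383 half-year periods = 1.94692 yrs; D_mod = 1.94692/(1+0.03575) = 1.87972 yrs.
ΔP/P ≈ -D_mod · Δy = -1.87972 × (-0.009) = +0.016917 = +1.6917%.

+1.69%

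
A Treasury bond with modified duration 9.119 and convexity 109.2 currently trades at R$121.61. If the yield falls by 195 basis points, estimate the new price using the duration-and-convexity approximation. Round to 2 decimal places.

R$145.76

Duration effect: -D_mod·Δy = -9.119 × (-0.0195) = +0.1778205
Convexity effect: ½·C·(Δy)² = 0.5 × 109.2 × (-0.0195)² = +0.02076165
ΔP/P ≈ +0.1778205 + 0.02076165 = +0.19858215
New price ≈ 121.61 × (1 + 0.19858215) = 145.7595752615.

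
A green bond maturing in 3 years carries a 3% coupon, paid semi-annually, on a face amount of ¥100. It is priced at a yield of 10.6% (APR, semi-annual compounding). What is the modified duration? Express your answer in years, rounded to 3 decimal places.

2.732 years

Periodic yield y = 0.053. First find Macaulay duration:
  t   CF        PV=CF/(1+0.053)^t    t·PV
  1         1.50         1.4245         1.4245
  2         1.50         1.3528         2.7056
  3         1.50         1.2847         3.8541
  4         1.50         1.2201         4.8802
  5         1.50         1.1586         5.7932
  6       101.50        74.4553       446.7320
  Σ                     80.8960       465.3897
P = 80.8960; Macaulay duration = 465.3897 / 80.8960 = 5.75293 half-year periods = 2.87647 years.
Modified duration = D_Mac / (1 + y) = 2.87647 / 1.053 = 2.73169 years.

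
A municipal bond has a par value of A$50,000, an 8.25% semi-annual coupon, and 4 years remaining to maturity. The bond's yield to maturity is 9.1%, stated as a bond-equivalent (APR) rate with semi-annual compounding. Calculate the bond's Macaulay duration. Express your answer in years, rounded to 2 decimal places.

3.48 years

Periodic yield y = 0.0455. Discount each cash flow and weight by its period:
  t   CF        PV=CF/(1+0.0455)^t    t·PV
  1     2,062.50     1,972.7403     1,972.7403
  2     2,062.50     1,886.8870     3,773.7739
  3     2,062.50     1,804.7699     5,414.3098
  4     2,062.50     1,726.2266     6,904.9065
  5     2,062.50     1,651.1015     8,255.5075
  6     2,062.50     1,579.2458     9,475.4749
  7     2,062.50     1,510.5173    10,573.6209
  8    52,062.50    36,469.7446   291,757.9565
  Σ                 48,601.2330   338,128.2903
Price P = Σ PV = 48,601.2330.
Macaulay duration = Σ(t·PV) / P = 338,128.2903 / 48,601.2330 = 6.95720 half-year periods.
In years: 6.95720 / 2 = 3.47860 years.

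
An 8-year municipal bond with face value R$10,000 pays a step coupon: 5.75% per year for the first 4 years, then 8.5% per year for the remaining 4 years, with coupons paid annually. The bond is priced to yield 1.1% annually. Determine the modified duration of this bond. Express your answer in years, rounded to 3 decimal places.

6.750 years

Periodic yield y = 0.011. First find Macaulay duration:
  t   CF        PV=CF/(1+0.011)^t    t·PV
  1       575.00       568.7438       568.7438
  2       575.00       562.5557     1,125.1114
  3       575.00       556.4349     1,669.3048
  4       575.00       550.3807     2,201.5229
  5       850.00       804.7540     4,023.7700
  6       850.00       795.9980     4,775.9882
  7       850.00       787.3373     5,511.3612
  8    10,850.00     9,940.7807    79,526.2457
  Σ                 14,566.9852    99,402.0480
P = 14,566.9852; Macaulay duration = 99,402.0480 / 14,566.9852 = 6.82379 years.
Modified duration = D_Mac / (1 + y) = 6.82379 / 1.011 = 6.74954 years.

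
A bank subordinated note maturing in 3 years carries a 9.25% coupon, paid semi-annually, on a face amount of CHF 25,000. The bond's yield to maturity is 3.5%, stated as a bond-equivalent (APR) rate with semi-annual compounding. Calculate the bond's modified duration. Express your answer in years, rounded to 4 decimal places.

Periodic yield y = 0.0175. First find Macaulay duration:
  t   CF        PV=CF/(1+0.0175)^t    t·PV
  1     1,156.25     1,136.3636     1,136.3636
  2     1,156.25     1,116.8193     2,233.6386
  3     1,156.25     1,097.6111     3,292.8333
  4     1,156.25     1,078.7333     4,314.9331
  5     1,156.25     1,060.1801     5,300.9006
  6    26,156.25    23,570.5096   141,423.0576
  Σ                 29,060.2170   157,701.7269
P = 29,060.2170; Macaulay duration = 157,701.7269 / 29,060.2170 = 5.42672 half-year periods = 2.71336 years.
Modified duration = D_Mac / (1 + y) = 2.71336 / 1.0175 = 2.66669 years.

2.6667 years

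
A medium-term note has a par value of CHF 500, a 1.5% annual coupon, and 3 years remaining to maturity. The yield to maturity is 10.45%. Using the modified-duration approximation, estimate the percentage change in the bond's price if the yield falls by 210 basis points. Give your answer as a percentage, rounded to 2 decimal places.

Periodic yield y = 0.1045. Modified duration first:
  t   CF        PV=CF/(1+0.1045)^t    t·PV
  1         7.50         6.7904         6.7904
  2         7.50         6.1479        12.2959
  3       507.50       376.6508     1,129.9524
  Σ                    389.5891     1,149.0387
P = 389.5891; D_Mac = 2.94936 yrs; D_mod = 2.94936/(1+0.1045) = 2.67031 yrs.
ΔP/P ≈ -D_mod · Δy = -2.67031 × (-0.021) = +0.056077 = +5.6077%.

+5.61%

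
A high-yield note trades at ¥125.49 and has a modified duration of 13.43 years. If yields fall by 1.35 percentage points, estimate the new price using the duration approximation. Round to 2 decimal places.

Duration approximation: ΔP/P ≈ -D_mod · Δy = -13.43 × (-0.0135) = +0.181305.
New price ≈ 125.49 × (1 + 0.181305) = 148.24196445.

¥148.24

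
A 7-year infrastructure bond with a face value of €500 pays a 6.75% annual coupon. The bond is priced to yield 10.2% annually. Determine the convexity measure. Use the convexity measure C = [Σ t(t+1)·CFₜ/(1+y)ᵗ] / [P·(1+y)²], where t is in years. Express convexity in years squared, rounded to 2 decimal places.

34.69

With y = 0.102:
  t   CF        PV=CF/(1+0.102)^t    t·PV        t(t+1)·PV
  1        33.75        30.6261        30.6261          61.2523
  2        33.75        27.7914        55.5828         166.7485
  3        33.75        25.2191        75.6572         302.6288
  4        33.75        22.8848        91.5393         457.6963
  5        33.75        20.7666       103.8331         622.9986
  6        33.75        18.8445       113.0669         791.4683
  7       533.75       270.4374     1,893.0617      15,144.4935
  Σ                    416.5699     2,363.3671      17,547.2862
P = 416.5699.
Convexity = Σ t(t+1)·PV / [P·(1+y)²] = 17,547.2862 / (416.5699 × 1.214404) = 34.68637.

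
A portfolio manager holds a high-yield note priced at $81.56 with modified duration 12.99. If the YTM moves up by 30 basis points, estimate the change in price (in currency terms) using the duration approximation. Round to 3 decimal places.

Duration approximation: ΔP/P ≈ -D_mod · Δy = -12.99 × (+0.003) = -0.038970.
ΔP ≈ 81.56 × (-0.038970) = -3.1783932.

-$3.178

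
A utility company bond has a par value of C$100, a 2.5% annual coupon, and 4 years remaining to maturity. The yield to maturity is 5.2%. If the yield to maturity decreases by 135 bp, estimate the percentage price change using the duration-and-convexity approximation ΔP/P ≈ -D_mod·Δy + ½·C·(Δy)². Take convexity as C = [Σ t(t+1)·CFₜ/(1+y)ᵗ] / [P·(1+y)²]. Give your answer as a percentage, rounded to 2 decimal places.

With y = 0.052:
  t   CF        PV=CF/(1+0.052)^t    t·PV        t(t+1)·PV
  1         2.50         2.3764         2.3764           4.7529
  2         2.50         2.2590         4.5179          13.5538
  3         2.50         2.1473         6.4419          25.7676
  4       102.50        83.6876       334.7502       1,673.7512
  Σ                     90.4702       348.0865       1,717.8254
P = 90.4702; D_Mac = 3.84752 yrs; D_mod = 3.65734 yrs; C = 17.15702.
Duration effect: -3.65734 × (-0.0135) = +0.049374
Convexity effect: 0.5 × 17.15702 × (-0.0135)² = +0.0015634
ΔP/P ≈ +0.049374 + 0.0015634 = +0.050938 = +5.0938%.

+5.09%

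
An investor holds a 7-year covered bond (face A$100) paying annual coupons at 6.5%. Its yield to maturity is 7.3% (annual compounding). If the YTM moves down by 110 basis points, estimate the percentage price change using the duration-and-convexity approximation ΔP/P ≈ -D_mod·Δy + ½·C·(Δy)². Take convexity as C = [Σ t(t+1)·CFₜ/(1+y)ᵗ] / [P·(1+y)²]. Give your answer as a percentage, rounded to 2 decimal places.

+6.19%

With y = 0.073:
  t   CF        PV=CF/(1+0.073)^t    t·PV        t(t+1)·PV
  1         6.50         6.0578         6.0578          12.1156
  2         6.50         5.6456        11.2913          33.8739
  3         6.50         5.2616        15.7847          63.1387
  4         6.50         4.9036        19.6144          98.0719
  5         6.50         4.5700        22.8499         137.0995
  6         6.50         4.2591        25.5544         178.8810
  7       106.50        65.0357       455.2496       3,641.9970
  Σ                     95.7333       556.4021       4,165.1776
P = 95.7333; D_Mac = 5.81200 yrs; D_mod = 5.41659 yrs; C = 37.78949.
Duration effect: -5.41659 × (-0.011) = +0.059582
Convexity effect: 0.5 × 37.78949 × (-0.011)² = +0.0022863
ΔP/P ≈ +0.059582 + 0.0022863 = +0.061869 = +6.1869%.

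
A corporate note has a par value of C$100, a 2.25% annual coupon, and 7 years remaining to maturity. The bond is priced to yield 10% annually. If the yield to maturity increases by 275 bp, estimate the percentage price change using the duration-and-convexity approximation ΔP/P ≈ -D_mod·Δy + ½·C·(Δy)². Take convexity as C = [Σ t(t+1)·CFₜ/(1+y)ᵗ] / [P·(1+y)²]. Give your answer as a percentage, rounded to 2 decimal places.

With y = 0.1:
  t   CF        PV=CF/(1+0.1)^t    t·PV        t(t+1)·PV
  1         2.25         2.0455         2.0455           4.0909
  2         2.25         1.8595         3.7190          11.1570
  3         2.25         1.6905         5.0714          20.2855
  4         2.25         1.5368         6.1471          30.7356
  5         2.25         1.3971         6.9854          41.9122
  6         2.25         1.2701         7.6204          53.3428
  7       102.25        52.4704       367.2929       2,938.3434
  Σ                     62.2698       398.8816       3,099.8674
P = 62.2698; D_Mac = 6.40570 yrs; D_mod = 5.82337 yrs; C = 41.14154.
Duration effect: -5.82337 × (+0.0275) = -0.160143
Convexity effect: 0.5 × 41.14154 × (0.0275)² = +0.0155566
ΔP/P ≈ -0.160143 + 0.0155566 = -0.144586 = -14.4586%.

-14.46%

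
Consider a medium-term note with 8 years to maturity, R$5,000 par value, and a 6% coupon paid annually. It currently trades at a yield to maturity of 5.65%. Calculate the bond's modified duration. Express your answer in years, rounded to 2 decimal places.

Periodic yield y = 0.0565. First find Macaulay duration:
  t   CF        PV=CF/(1+0.0565)^t    t·PV
  1       300.00       283.9565       283.9565
  2       300.00       268.7709       537.5418
  3       300.00       254.3974       763.1923
  4       300.00       240.7927       963.1707
  5       300.00       227.9154     1,139.5772
  6       300.00       215.7269     1,294.3612
  7       300.00       204.1901     1,429.3309
  8     5,300.00     3,414.4429    27,315.5435
  Σ                  5,110.1928    33,726.6741
P = 5,110.1928; Macaulay duration = 33,726.6741 / 5,110.1928 = 6.59988 years.
Modified duration = D_Mac / (1 + y) = 6.59988 / 1.0565 = 6.24693 years.

6.25 years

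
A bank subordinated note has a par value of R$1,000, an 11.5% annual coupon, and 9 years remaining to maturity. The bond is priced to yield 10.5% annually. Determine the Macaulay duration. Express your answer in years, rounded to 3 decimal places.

6.138 years

Periodic yield y = 0.105. Discount each cash flow and weight by its year:
  t   CF        PV=CF/(1+0.105)^t    t·PV
  1       115.00       104.0724       104.0724
  2       115.00        94.1832       188.3663
  3       115.00        85.2336       255.7009
  4       115.00        77.1345       308.5380
  5       115.00        69.8050       349.0249
  6       115.00        63.1719       379.0316
  7       115.00        57.1692       400.1842
  8       115.00        51.7368       413.8945
  9     1,115.00       453.9566     4,085.6097
  Σ                  1,056.4632     6,484.4225
Price P = Σ PV = 1,056.4632.
Macaulay duration = Σ(t·PV) / P = 6,484.4225 / 1,056.4632 = 6.13786 years.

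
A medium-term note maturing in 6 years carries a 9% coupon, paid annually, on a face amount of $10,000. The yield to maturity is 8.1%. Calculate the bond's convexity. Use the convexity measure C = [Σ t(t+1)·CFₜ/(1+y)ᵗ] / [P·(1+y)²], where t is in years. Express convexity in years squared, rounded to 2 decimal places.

With y = 0.081:
  t   CF        PV=CF/(1+0.081)^t    t·PV        t(t+1)·PV
  1       900.00       832.5624       832.5624       1,665.1249
  2       900.00       770.1780     1,540.3560       4,621.0681
  3       900.00       712.4681     2,137.4043       8,549.6173
  4       900.00       659.0824     2,636.3297      13,181.6486
  5       900.00       609.6970     3,048.4849      18,290.9092
  6    10,900.00     6,830.8120    40,984.8721     286,894.1050
  Σ                 10,414.8000    51,180.0095     333,202.4731
P = 10,414.8000.
Convexity = Σ t(t+1)·PV / [P·(1+y)²] = 333,202.4731 / (10,414.8000 × 1.168561) = 27.37826.

27.38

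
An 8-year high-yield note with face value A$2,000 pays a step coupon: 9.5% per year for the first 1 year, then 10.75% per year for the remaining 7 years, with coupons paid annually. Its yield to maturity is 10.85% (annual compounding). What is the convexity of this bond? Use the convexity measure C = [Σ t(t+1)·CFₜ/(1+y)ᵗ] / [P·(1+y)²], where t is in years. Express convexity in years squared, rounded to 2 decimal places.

37.51

With y = 0.1085:
  t   CF        PV=CF/(1+0.1085)^t    t·PV        t(t+1)·PV
  1       190.00       171.4028       171.4028         342.8056
  2       215.00       174.9714       349.9428       1,049.8284
  3       215.00       157.8452       473.5356       1,894.1423
  4       215.00       142.3953       569.5812       2,847.9061
  5       215.00       128.4576       642.2882       3,853.7295
  6       215.00       115.8842       695.3053       4,867.1369
  7       215.00       104.5415       731.7902       5,854.3220
  8     2,215.00       971.6014     7,772.8115      69,955.3039
  Σ                  1,967.0995    11,406.6577      90,665.1747
P = 1,967.0995.
Convexity = Σ t(t+1)·PV / [P·(1+y)²] = 90,665.1747 / (1,967.0995 × 1.228772) = 37.50963.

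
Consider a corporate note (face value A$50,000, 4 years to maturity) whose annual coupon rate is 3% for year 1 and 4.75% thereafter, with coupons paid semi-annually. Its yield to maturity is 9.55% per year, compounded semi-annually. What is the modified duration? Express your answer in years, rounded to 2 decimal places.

3.54 years

Periodic yield y = 0.04775. First find Macaulay duration:
  t   CF        PV=CF/(1+0.04775)^t    t·PV
  1       750.00       715.8196       715.8196
  2       750.00       683.1970     1,366.3939
  3     1,187.50     1,032.4300     3,097.2900
  4     1,187.50       985.3782     3,941.5127
  5     1,187.50       940.4707     4,702.3535
  6     1,187.50       897.6098     5,385.6590
  7     1,187.50       856.7023     5,996.9161
  8    51,187.50    35,245.4097   281,963.2775
  Σ                 41,357.0173   307,169.2223
P = 41,357.0173; Macaulay duration = 307,169.2223 / 41,357.0173 = 7.42726 half-year periods = 3.71363 years.
Modified duration = D_Mac / (1 + y) = 3.71363 / 1.04775 = 3.54438 years.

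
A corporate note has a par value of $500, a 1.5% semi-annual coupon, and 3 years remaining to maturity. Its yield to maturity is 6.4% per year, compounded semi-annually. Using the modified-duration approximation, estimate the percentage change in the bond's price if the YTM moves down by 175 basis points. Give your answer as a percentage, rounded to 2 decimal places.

Periodic yield y = 0.032. Modified duration first:
  t   CF        PV=CF/(1+0.032)^t    t·PV
  1         3.75         3.6337         3.6337
  2         3.75         3.5210         7.0421
  3         3.75         3.4119        10.2356
  4         3.75         3.3061        13.2243
  5         3.75         3.2036        16.0178
  6       503.75       417.0008     2,502.0047
  Σ                    434.0771     2,552.1582
P = 434.0771; D_Mac = 5.87951 half-year periods = 2.93975 yrs; D_mod = 2.93975/(1+0.032) = 2.84860 yrs.
ΔP/P ≈ -D_mod · Δy = -2.84860 × (-0.0175) = +0.049850 = +4.9850%.

+4.99%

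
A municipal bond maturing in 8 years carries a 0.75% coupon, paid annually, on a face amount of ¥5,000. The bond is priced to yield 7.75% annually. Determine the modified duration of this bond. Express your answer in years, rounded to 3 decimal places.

Periodic yield y = 0.0775. First find Macaulay duration:
  t   CF        PV=CF/(1+0.0775)^t    t·PV
  1        37.50        34.8028        34.8028
  2        37.50        32.2996        64.5991
  3        37.50        29.9764        89.9292
  4        37.50        27.8203       111.2813
  5        37.50        25.8193       129.0966
  6        37.50        23.9622       143.7735
  7        37.50        22.2387       155.6712
  8     5,037.50     2,772.5337    22,180.2693
  Σ                  2,969.4531    22,909.4231
P = 2,969.4531; Macaulay duration = 22,909.4231 / 2,969.4531 = 7.71503 years.
Modified duration = D_Mac / (1 + y) = 7.71503 / 1.0775 = 7.16012 years.

7.160 years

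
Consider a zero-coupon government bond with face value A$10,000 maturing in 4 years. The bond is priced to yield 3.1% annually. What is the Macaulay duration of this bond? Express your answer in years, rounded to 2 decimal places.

A zero-coupon bond has a single cash flow at maturity, so its Macaulay duration equals its maturity: 4 years.

4.00 years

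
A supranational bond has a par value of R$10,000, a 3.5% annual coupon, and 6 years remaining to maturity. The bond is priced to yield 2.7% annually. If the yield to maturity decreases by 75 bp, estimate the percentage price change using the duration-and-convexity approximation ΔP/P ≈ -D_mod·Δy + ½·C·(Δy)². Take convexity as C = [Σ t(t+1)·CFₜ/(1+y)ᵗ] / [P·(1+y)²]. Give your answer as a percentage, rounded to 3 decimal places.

+4.137%

With y = 0.027:
  t   CF        PV=CF/(1+0.027)^t    t·PV        t(t+1)·PV
  1       350.00       340.7984       340.7984         681.5969
  2       350.00       331.8388       663.6776       1,991.0328
  3       350.00       323.1147       969.3441       3,877.3764
  4       350.00       314.6200     1,258.4798       6,292.3992
  5       350.00       306.3485     1,531.7427       9,190.4564
  6    10,350.00     8,820.9973    52,925.9837     370,481.8858
  Σ                 10,437.7177    57,690.0264     392,514.7474
P = 10,437.7177; D_Mac = 5.52707 yrs; D_mod = 5.38177 yrs; C = 35.65411.
Duration effect: -5.38177 × (-0.0075) = +0.040363
Convexity effect: 0.5 × 35.65411 × (-0.0075)² = +0.0010028
ΔP/P ≈ +0.040363 + 0.0010028 = +0.041366 = +4.1366%.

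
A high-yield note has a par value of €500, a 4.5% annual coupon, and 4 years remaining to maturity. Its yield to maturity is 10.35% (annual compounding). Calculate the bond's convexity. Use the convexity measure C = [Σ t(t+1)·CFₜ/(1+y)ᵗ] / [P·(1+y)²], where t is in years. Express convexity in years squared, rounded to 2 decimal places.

With y = 0.1035:
  t   CF        PV=CF/(1+0.1035)^t    t·PV        t(t+1)·PV
  1        22.50        20.3897        20.3897          40.7793
  2        22.50        18.4773        36.9545         110.8636
  3        22.50        16.7442        50.2327         200.9309
  4       522.50       352.3684     1,409.4736       7,047.3678
  Σ                    407.9796     1,517.0505       7,399.9417
P = 407.9796.
Convexity = Σ t(t+1)·PV / [P·(1+y)²] = 7,399.9417 / (407.9796 × 1.217712) = 14.89516.

14.90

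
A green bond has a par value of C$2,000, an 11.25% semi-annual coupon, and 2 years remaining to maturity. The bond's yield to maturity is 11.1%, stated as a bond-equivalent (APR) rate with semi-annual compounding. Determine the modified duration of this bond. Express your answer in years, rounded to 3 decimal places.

1.749 years

Periodic yield y = 0.0555. First find Macaulay duration:
  t   CF        PV=CF/(1+0.0555)^t    t·PV
  1       112.50       106.5846       106.5846
  2       112.50       100.9802       201.9603
  3       112.50        95.6704       287.0113
  4     2,112.50     1,702.0165     6,808.0660
  Σ                  2,005.2517     7,403.6222
P = 2,005.2517; Macaulay duration = 7,403.6222 / 2,005.2517 = 3.69212 half-year periods = 1.84606 years.
Modified duration = D_Mac / (1 + y) = 1.84606 / 1.0555 = 1.74899 years.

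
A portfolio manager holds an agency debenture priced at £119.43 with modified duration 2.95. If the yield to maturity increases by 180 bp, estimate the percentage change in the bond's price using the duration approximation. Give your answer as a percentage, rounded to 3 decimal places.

Duration approximation: ΔP/P ≈ -D_mod · Δy = -2.95 × (+0.018) = -0.053100.
As a percentage: -5.3100%.

-5.310%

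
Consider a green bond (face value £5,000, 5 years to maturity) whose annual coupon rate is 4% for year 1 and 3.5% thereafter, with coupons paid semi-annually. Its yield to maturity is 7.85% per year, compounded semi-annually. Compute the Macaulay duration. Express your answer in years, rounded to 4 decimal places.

4.5611 years

Periodic yield y = 0.03925. Discount each cash flow and weight by its period:
  t   CF        PV=CF/(1+0.03925)^t    t·PV
  1       100.00        96.2232        96.2232
  2       100.00        92.5891       185.1782
  3        87.50        77.9557       233.8671
  4        87.50        75.0115       300.0460
  5        87.50        72.1785       360.8925
  6        87.50        69.4525       416.7150
  7        87.50        66.8294       467.8061
  8        87.50        64.3055       514.4436
  9        87.50        61.8768       556.8911
  10    5,087.50     3,461.8169    34,618.1687
  Σ                  4,138.2391    37,750.2317
Price P = Σ PV = 4,138.2391.
Macaulay duration = Σ(t·PV) / P = 37,750.2317 / 4,138.2391 = 9.12229 half-year periods.
In years: 9.12229 / 2 = 4.56115 years.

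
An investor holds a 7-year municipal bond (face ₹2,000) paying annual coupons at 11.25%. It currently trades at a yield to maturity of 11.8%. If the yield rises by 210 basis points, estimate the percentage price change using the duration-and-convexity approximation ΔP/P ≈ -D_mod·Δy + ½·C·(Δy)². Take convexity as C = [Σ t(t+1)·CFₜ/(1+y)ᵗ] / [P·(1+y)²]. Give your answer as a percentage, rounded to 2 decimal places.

-9.07%

With y = 0.118:
  t   CF        PV=CF/(1+0.118)^t    t·PV        t(t+1)·PV
  1       225.00       201.2522       201.2522         402.5045
  2       225.00       180.0109       360.0219       1,080.0657
  3       225.00       161.0116       483.0347       1,932.1389
  4       225.00       144.0175       576.0700       2,880.3502
  5       225.00       128.8171       644.0855       3,864.5128
  6       225.00       115.2210       691.3261       4,839.2826
  7     2,225.00     1,019.1483     7,134.0382      57,072.3056
  Σ                  1,949.4787    10,089.8287      72,071.1604
P = 1,949.4787; D_Mac = 5.17565 yrs; D_mod = 4.62939 yrs; C = 29.57736.
Duration effect: -4.62939 × (+0.021) = -0.097217
Convexity effect: 0.5 × 29.57736 × (0.021)² = +0.0065218
ΔP/P ≈ -0.097217 + 0.0065218 = -0.090695 = -9.0695%.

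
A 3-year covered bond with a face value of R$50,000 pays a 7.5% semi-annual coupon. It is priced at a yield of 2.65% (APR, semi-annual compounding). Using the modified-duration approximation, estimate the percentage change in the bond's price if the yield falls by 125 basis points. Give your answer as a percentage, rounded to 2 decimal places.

Periodic yield y = 0.01325. Modified duration first:
  t   CF        PV=CF/(1+0.01325)^t    t·PV
  1     1,875.00     1,850.4811     1,850.4811
  2     1,875.00     1,826.2829     3,652.5658
  3     1,875.00     1,802.4011     5,407.2032
  4     1,875.00     1,778.8315     7,115.3262
  5     1,875.00     1,755.5702     8,777.8512
  6    51,875.00    47,935.6295   287,613.7772
  Σ                 56,949.1964   314,417.2046
P = 56,949.1964; D_Mac = 5.52101 half-year periods = 2.76051 yrs; D_mod = 2.76051/(1+0.01325) = 2.72441 yrs.
ΔP/P ≈ -D_mod · Δy = -2.72441 × (-0.0125) = +0.034055 = +3.4055%.

+3.41%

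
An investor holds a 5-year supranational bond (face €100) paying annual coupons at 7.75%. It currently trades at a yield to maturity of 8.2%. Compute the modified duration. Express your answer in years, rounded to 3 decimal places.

Periodic yield y = 0.082. First find Macaulay duration:
  t   CF        PV=CF/(1+0.082)^t    t·PV
  1         7.75         7.1627         7.1627
  2         7.75         6.6198        13.2397
  3         7.75         6.1181        18.3544
  4         7.75         5.6545        22.6179
  5       107.75        72.6576       363.2879
  Σ                     98.2127       424.6626
P = 98.2127; Macaulay duration = 424.6626 / 98.2127 = 4.32391 years.
Modified duration = D_Mac / (1 + y) = 4.32391 / 1.082 = 3.99622 years.

3.996 years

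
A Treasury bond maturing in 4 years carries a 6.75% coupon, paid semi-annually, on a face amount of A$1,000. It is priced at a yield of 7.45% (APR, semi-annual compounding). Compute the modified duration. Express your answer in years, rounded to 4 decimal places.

Periodic yield y = 0.03725. First find Macaulay duration:
  t   CF        PV=CF/(1+0.03725)^t    t·PV
  1        33.75        32.5380        32.5380
  2        33.75        31.3694        62.7389
  3        33.75        30.2429        90.7287
  4        33.75        29.1568       116.6272
  5        33.75        28.1097       140.5486
  6        33.75        27.1002       162.6014
  7        33.75        26.1270       182.8891
  8     1,033.75       771.5214     6,172.1712
  Σ                    976.1655     6,960.8431
P = 976.1655; Macaulay duration = 6,960.8431 / 976.1655 = 7.13080 half-year periods = 3.56540 years.
Modified duration = D_Mac / (1 + y) = 3.56540 / 1.03725 = 3.43736 years.

3.4374 years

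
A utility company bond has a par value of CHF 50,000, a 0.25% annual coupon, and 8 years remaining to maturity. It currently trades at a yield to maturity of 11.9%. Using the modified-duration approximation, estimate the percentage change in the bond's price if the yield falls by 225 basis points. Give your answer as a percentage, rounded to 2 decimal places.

Periodic yield y = 0.119. Modified duration first:
  t   CF        PV=CF/(1+0.119)^t    t·PV
  1       125.00       111.7069       111.7069
  2       125.00        99.8274       199.6548
  3       125.00        89.2113       267.6338
  4       125.00        79.7241       318.8964
  5       125.00        71.2459       356.2293
  6       125.00        63.6692       382.0153
  7       125.00        56.8983       398.2882
  8    50,125.00    20,389.8342   163,118.6733
  Σ                 20,962.1172   165,153.0980
P = 20,962.1172; D_Mac = 7.87865 yrs; D_mod = 7.87865/(1+0.119) = 7.04079 yrs.
ΔP/P ≈ -D_mod · Δy = -7.04079 × (-0.0225) = +0.158418 = +15.8418%.

+15.84%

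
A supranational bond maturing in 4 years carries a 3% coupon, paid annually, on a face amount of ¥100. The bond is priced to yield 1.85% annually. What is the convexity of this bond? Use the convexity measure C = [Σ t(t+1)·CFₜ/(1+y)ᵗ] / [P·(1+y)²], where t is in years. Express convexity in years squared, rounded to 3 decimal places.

18.207

With y = 0.0185:
  t   CF        PV=CF/(1+0.0185)^t    t·PV        t(t+1)·PV
  1         3.00         2.9455         2.9455           5.8910
  2         3.00         2.8920         5.7840          17.3520
  3         3.00         2.8395         8.5184          34.0737
  4       103.00        95.7179       382.8715       1,914.3577
  Σ                    104.3949       400.1195       1,971.6744
P = 104.3949.
Convexity = Σ t(t+1)·PV / [P·(1+y)²] = 1,971.6744 / (104.3949 × 1.037342) = 18.20681.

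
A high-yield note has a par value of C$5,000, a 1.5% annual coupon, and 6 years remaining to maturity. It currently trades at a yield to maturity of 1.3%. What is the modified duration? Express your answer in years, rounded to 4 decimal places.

5.7099 years

Periodic yield y = 0.013. First find Macaulay duration:
  t   CF        PV=CF/(1+0.013)^t    t·PV
  1        75.00        74.0375        74.0375
  2        75.00        73.0874       146.1748
  3        75.00        72.1494       216.4483
  4        75.00        71.2235       284.8941
  5        75.00        70.3095       351.5475
  6     5,075.00     4,696.5546    28,179.3275
  Σ                  5,057.3619    29,252.4297
P = 5,057.3619; Macaulay duration = 29,252.4297 / 5,057.3619 = 5.78413 years.
Modified duration = D_Mac / (1 + y) = 5.78413 / 1.013 = 5.70990 years.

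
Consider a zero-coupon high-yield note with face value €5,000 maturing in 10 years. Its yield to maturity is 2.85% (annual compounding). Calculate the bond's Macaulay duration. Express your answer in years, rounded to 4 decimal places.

10.0000 years

A zero-coupon bond has a single cash flow at maturity, so its Macaulay duration equals its maturity: 10 years.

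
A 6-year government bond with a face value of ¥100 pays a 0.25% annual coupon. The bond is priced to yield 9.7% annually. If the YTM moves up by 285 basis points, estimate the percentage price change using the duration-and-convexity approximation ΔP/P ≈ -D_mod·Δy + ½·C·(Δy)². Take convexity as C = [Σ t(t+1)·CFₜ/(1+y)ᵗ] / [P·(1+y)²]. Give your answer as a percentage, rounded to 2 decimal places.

With y = 0.097:
  t   CF        PV=CF/(1+0.097)^t    t·PV        t(t+1)·PV
  1         0.25         0.2279         0.2279           0.4558
  2         0.25         0.2077         0.4155           1.2465
  3         0.25         0.1894         0.5681           2.2725
  4         0.25         0.1726         0.6905           3.4526
  5         0.25         0.1574         0.7868           4.7209
  6       100.25        57.5234       345.1405       2,415.9832
  Σ                     58.4784       347.8293       2,428.1314
P = 58.4784; D_Mac = 5.94799 yrs; D_mod = 5.42206 yrs; C = 34.50352.
Duration effect: -5.42206 × (+0.0285) = -0.154529
Convexity effect: 0.5 × 34.50352 × (0.0285)² = +0.0140127
ΔP/P ≈ -0.154529 + 0.0140127 = -0.140516 = -14.0516%.

-14.05%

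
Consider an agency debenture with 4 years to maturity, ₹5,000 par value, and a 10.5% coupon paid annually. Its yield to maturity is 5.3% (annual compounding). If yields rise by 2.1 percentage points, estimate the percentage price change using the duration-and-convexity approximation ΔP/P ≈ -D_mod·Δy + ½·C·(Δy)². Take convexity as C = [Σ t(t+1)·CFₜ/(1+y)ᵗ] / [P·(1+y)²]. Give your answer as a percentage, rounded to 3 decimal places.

-6.669%

With y = 0.053:
  t   CF        PV=CF/(1+0.053)^t    t·PV        t(t+1)·PV
  1       525.00       498.5755       498.5755         997.1510
  2       525.00       473.4810       946.9620       2,840.8860
  3       525.00       449.6496     1,348.9487       5,395.7949
  4     5,525.00     4,493.8523    17,975.4093      89,877.0467
  Σ                  5,915.5584    20,769.8956      99,110.8786
P = 5,915.5584; D_Mac = 3.51106 yrs; D_mod = 3.33434 yrs; C = 15.11015.
Duration effect: -3.33434 × (+0.021) = -0.070021
Convexity effect: 0.5 × 15.11015 × (0.021)² = +0.0033318
ΔP/P ≈ -0.070021 + 0.0033318 = -0.066689 = -6.6689%.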